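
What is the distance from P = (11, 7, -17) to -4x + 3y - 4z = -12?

distance = |a·x₀ + b·y₀ + c·z₀ - d| / √(a² + b² + c²)
  = |(-4)·11 + 3·7 + (-4)·(-17) - (-12)| / √((-4)² + 3² + (-4)²)
  = |-44 + 21 + 68 + 12| / √(16 + 9 + 16)
  = |57| / √41
  = 57 / 6.403
  ≈ 8.902

8.902


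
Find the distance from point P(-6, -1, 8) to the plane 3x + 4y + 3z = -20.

distance = |a·x₀ + b·y₀ + c·z₀ - d| / √(a² + b² + c²)
  = |3·(-6) + 4·(-1) + 3·8 - (-20)| / √(3² + 4² + 3²)
  = |-18 - 4 + 24 + 20| / √(9 + 16 + 9)
  = |22| / √34
  = 22 / 5.831
  ≈ 3.773

3.773


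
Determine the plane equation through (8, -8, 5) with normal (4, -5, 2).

The plane through P with normal n = (a, b, c) satisfies n·(r - P) = 0,
i.e. ax + by + cz = a·x₀ + b·y₀ + c·z₀.
d = 4·8 + (-5)·(-8) + 2·5
  = 32 + 40 + 10
  = 82
Equation: 4x - 5y + 2z = 82

4x - 5y + 2z = 82


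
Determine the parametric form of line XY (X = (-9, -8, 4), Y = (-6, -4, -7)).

Direction vector d = Y - X = (-6 + 9, -4 + 8, -7 - 4) = (3, 4, -11)
Parametric form r = X + t·d:
x = -9 + 3t, y = -8 + 4t, z = 4 - 11t

x = -9 + 3t, y = -8 + 4t, z = 4 - 11t


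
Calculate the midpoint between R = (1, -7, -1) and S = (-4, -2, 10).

M = ((x₁+x₂)/2, (y₁+y₂)/2, (z₁+z₂)/2)
  = ((1 - 4)/2, (-7 - 2)/2, (-1 + 10)/2)
  = (-3/2, -9/2, 9/2)
  = (-1.5, -4.5, 4.5)

(-1.5, -4.5, 4.5)


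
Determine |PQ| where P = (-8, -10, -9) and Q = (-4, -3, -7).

d = √[(x₂-x₁)² + (y₂-y₁)² + (z₂-z₁)²]
  = √[4² + 7² + 2²]
  = √[16 + 49 + 4]
  = √69
  ≈ 8.307

8.307


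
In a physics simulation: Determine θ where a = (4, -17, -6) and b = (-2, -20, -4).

a·b = 4·(-2) + (-17)·(-20) + (-6)·(-4) = -8 + 340 + 24 = 356
|a| = √(4² + (-17)² + (-6)²) = √341 ≈ 18.47
|b| = √((-2)² + (-20)² + (-4)²) = √420 ≈ 20.49
cos θ = (a·b)/(|a||b|) = 356/(18.47·20.49) ≈ 0.9407
θ = arccos(0.9407) ≈ 19.83°

19.83°


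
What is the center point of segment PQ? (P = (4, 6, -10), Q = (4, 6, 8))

M = ((x₁+x₂)/2, (y₁+y₂)/2, (z₁+z₂)/2)
  = ((4 + 4)/2, (6 + 6)/2, (-10 + 8)/2)
  = (8/2, 12/2, -2/2)
  = (4, 6, -1)

(4, 6, -1)


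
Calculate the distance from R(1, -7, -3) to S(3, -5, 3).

d = √[(x₂-x₁)² + (y₂-y₁)² + (z₂-z₁)²]
  = √[2² + 2² + 6²]
  = √[4 + 4 + 36]
  = √44
  ≈ 6.633

6.633


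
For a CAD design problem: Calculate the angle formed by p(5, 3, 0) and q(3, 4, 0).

p·q = 5·3 + 3·4 + 0·0 = 15 + 12 + 0 = 27
|p| = √(5² + 3² + 0²) = √34 ≈ 5.831
|q| = √(3² + 4² + 0²) = √25 ≈ 5
cos θ = (p·q)/(|p||q|) = 27/(5.831·5) ≈ 0.9261
θ = arccos(0.9261) ≈ 22.17°

22.17°


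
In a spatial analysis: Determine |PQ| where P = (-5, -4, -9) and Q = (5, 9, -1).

d = √[(x₂-x₁)² + (y₂-y₁)² + (z₂-z₁)²]
  = √[10² + 13² + 8²]
  = √[100 + 169 + 64]
  = √333
  ≈ 18.25

18.25


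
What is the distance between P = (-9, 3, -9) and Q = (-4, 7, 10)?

d = √[(x₂-x₁)² + (y₂-y₁)² + (z₂-z₁)²]
  = √[5² + 4² + 19²]
  = √[25 + 16 + 361]
  = √402
  ≈ 20.05

20.05


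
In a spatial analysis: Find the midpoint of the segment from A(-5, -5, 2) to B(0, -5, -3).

M = ((x₁+x₂)/2, (y₁+y₂)/2, (z₁+z₂)/2)
  = ((-5 + 0)/2, (-5 - 5)/2, (2 - 3)/2)
  = (-5/2, -10/2, -1/2)
  = (-2.5, -5, -0.5)

(-2.5, -5, -0.5)


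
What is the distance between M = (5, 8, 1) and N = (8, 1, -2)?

d = √[(x₂-x₁)² + (y₂-y₁)² + (z₂-z₁)²]
  = √[3² + (-7)² + (-3)²]
  = √[9 + 49 + 9]
  = √67
  ≈ 8.185

8.185


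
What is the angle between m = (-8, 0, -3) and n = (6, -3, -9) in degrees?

m·n = (-8)·6 + 0·(-3) + (-3)·(-9) = -48 + 0 + 27 = -21
|m| = √((-8)² + 0² + (-3)²) = √73 ≈ 8.544
|n| = √(6² + (-3)² + (-9)²) = √126 ≈ 11.22
cos θ = (m·n)/(|m||n|) = -21/(8.544·11.22) ≈ -0.219
θ = arccos(-0.219) ≈ 102.6°

102.6°


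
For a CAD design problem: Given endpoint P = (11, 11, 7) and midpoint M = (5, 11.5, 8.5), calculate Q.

Q = 2M - P
  = (2·5 - 11, 2·11.5 - 11, 2·8.5 - 7)
  = (10 - 11, 23 - 11, 17 - 7)
  = (-1, 12, 10)

(-1, 12, 10)


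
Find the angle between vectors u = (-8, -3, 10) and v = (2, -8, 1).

u·v = (-8)·2 + (-3)·(-8) + 10·1 = -16 + 24 + 10 = 18
|u| = √((-8)² + (-3)² + 10²) = √173 ≈ 13.15
|v| = √(2² + (-8)² + 1²) = √69 ≈ 8.307
cos θ = (u·v)/(|u||v|) = 18/(13.15·8.307) ≈ 0.1647
θ = arccos(0.1647) ≈ 80.52°

80.52°


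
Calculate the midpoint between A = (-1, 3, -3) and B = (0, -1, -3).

M = ((x₁+x₂)/2, (y₁+y₂)/2, (z₁+z₂)/2)
  = ((-1 + 0)/2, (3 - 1)/2, (-3 - 3)/2)
  = (-1/2, 2/2, -6/2)
  = (-0.5, 1, -3)

(-0.5, 1, -3)


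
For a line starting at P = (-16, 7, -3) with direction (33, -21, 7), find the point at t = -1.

P(t) = P + t·d
  = (-16 + 33·(-1), 7 + (-21)·(-1), -3 + 7·(-1))
  = (-16 - 33, 7 + 21, -3 - 7)
  = (-49, 28, -10)

(-49, 28, -10)


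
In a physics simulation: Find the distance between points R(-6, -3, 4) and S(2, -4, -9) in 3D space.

d = √[(x₂-x₁)² + (y₂-y₁)² + (z₂-z₁)²]
  = √[8² + (-1)² + (-13)²]
  = √[64 + 1 + 169]
  = √234
  ≈ 15.3

15.3


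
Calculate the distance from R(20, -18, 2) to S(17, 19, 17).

d = √[(x₂-x₁)² + (y₂-y₁)² + (z₂-z₁)²]
  = √[(-3)² + 37² + 15²]
  = √[9 + 1369 + 225]
  = √1603
  ≈ 40.04

40.04


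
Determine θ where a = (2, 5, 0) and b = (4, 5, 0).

a·b = 2·4 + 5·5 + 0·0 = 8 + 25 + 0 = 33
|a| = √(2² + 5² + 0²) = √29 ≈ 5.385
|b| = √(4² + 5² + 0²) = √41 ≈ 6.403
cos θ = (a·b)/(|a||b|) = 33/(5.385·6.403) ≈ 0.957
θ = arccos(0.957) ≈ 16.86°

16.86°


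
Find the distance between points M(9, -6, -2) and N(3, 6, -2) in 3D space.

d = √[(x₂-x₁)² + (y₂-y₁)² + (z₂-z₁)²]
  = √[(-6)² + 12² + 0²]
  = √[36 + 144 + 0]
  = √180
  ≈ 13.42

13.42


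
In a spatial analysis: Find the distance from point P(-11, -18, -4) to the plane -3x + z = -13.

distance = |a·x₀ + b·y₀ + c·z₀ - d| / √(a² + b² + c²)
  = |(-3)·(-11) + 0·(-18) + 1·(-4) - (-13)| / √((-3)² + 0² + 1²)
  = |33 + 0 - 4 + 13| / √(9 + 0 + 1)
  = |42| / √10
  = 42 / 3.162
  ≈ 13.28

13.28


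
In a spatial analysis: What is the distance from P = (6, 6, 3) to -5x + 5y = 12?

distance = |a·x₀ + b·y₀ + c·z₀ - d| / √(a² + b² + c²)
  = |(-5)·6 + 5·6 + 0·3 - 12| / √((-5)² + 5² + 0²)
  = |-30 + 30 + 0 - 12| / √(25 + 25 + 0)
  = |-12| / √50
  = 12 / 7.071
  ≈ 1.697

1.697


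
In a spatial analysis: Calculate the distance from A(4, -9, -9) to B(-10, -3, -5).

d = √[(x₂-x₁)² + (y₂-y₁)² + (z₂-z₁)²]
  = √[(-14)² + 6² + 4²]
  = √[196 + 36 + 16]
  = √248
  ≈ 15.75

15.75


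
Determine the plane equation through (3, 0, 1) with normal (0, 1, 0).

The plane through P with normal n = (a, b, c) satisfies n·(r - P) = 0,
i.e. ax + by + cz = a·x₀ + b·y₀ + c·z₀.
d = 0·3 + 1·0 + 0·1
  = 0 + 0 + 0
  = 0
Equation: y = 0

y = 0


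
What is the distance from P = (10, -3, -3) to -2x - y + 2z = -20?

distance = |a·x₀ + b·y₀ + c·z₀ - d| / √(a² + b² + c²)
  = |(-2)·10 + (-1)·(-3) + 2·(-3) - (-20)| / √((-2)² + (-1)² + 2²)
  = |-20 + 3 - 6 + 20| / √(4 + 1 + 4)
  = |-3| / √9
  = 3 / 3
  ≈ 1

1


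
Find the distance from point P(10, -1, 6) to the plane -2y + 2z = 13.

distance = |a·x₀ + b·y₀ + c·z₀ - d| / √(a² + b² + c²)
  = |0·10 + (-2)·(-1) + 2·6 - 13| / √(0² + (-2)² + 2²)
  = |0 + 2 + 12 - 13| / √(0 + 4 + 4)
  = |1| / √8
  = 1 / 2.828
  ≈ 0.3536

0.3536


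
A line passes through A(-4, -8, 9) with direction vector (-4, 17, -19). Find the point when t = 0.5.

P(t) = A + t·d
  = (-4 + (-4)·0.5, -8 + 17·0.5, 9 + (-19)·0.5)
  = (-4 - 2, -8 + 8.5, 9 - 9.5)
  = (-6, 0.5, -0.5)

(-6, 0.5, -0.5)


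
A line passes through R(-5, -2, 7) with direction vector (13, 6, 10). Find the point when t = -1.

P(t) = R + t·d
  = (-5 + 13·(-1), -2 + 6·(-1), 7 + 10·(-1))
  = (-5 - 13, -2 - 6, 7 - 10)
  = (-18, -8, -3)

(-18, -8, -3)


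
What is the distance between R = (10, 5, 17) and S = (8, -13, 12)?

d = √[(x₂-x₁)² + (y₂-y₁)² + (z₂-z₁)²]
  = √[(-2)² + (-18)² + (-5)²]
  = √[4 + 324 + 25]
  = √353
  ≈ 18.79

18.79


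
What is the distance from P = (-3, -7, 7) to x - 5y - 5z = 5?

distance = |a·x₀ + b·y₀ + c·z₀ - d| / √(a² + b² + c²)
  = |1·(-3) + (-5)·(-7) + (-5)·7 - 5| / √(1² + (-5)² + (-5)²)
  = |-3 + 35 - 35 - 5| / √(1 + 25 + 25)
  = |-8| / √51
  = 8 / 7.141
  ≈ 1.12

1.12


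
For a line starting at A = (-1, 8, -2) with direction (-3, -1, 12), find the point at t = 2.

P(t) = A + t·d
  = (-1 + (-3)·2, 8 + (-1)·2, -2 + 12·2)
  = (-1 - 6, 8 - 2, -2 + 24)
  = (-7, 6, 22)

(-7, 6, 22)


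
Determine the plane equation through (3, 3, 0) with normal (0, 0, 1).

The plane through P with normal n = (a, b, c) satisfies n·(r - P) = 0,
i.e. ax + by + cz = a·x₀ + b·y₀ + c·z₀.
d = 0·3 + 0·3 + 1·0
  = 0 + 0 + 0
  = 0
Equation: z = 0

z = 0


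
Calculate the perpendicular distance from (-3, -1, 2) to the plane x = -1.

distance = |a·x₀ + b·y₀ + c·z₀ - d| / √(a² + b² + c²)
  = |1·(-3) + 0·(-1) + 0·2 - (-1)| / √(1² + 0² + 0²)
  = |-3 + 0 + 0 + 1| / √(1 + 0 + 0)
  = |-2| / √1
  = 2 / 1
  ≈ 2

2


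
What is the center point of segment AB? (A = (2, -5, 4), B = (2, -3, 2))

M = ((x₁+x₂)/2, (y₁+y₂)/2, (z₁+z₂)/2)
  = ((2 + 2)/2, (-5 - 3)/2, (4 + 2)/2)
  = (4/2, -8/2, 6/2)
  = (2, -4, 3)

(2, -4, 3)


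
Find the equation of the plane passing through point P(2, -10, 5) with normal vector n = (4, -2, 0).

The plane through P with normal n = (a, b, c) satisfies n·(r - P) = 0,
i.e. ax + by + cz = a·x₀ + b·y₀ + c·z₀.
d = 4·2 + (-2)·(-10) + 0·5
  = 8 + 20 + 0
  = 28
Equation: 4x - 2y = 28

4x - 2y = 28


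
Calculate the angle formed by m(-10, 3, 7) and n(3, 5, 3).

m·n = (-10)·3 + 3·5 + 7·3 = -30 + 15 + 21 = 6
|m| = √((-10)² + 3² + 7²) = √158 ≈ 12.57
|n| = √(3² + 5² + 3²) = √43 ≈ 6.557
cos θ = (m·n)/(|m||n|) = 6/(12.57·6.557) ≈ 0.07279
θ = arccos(0.07279) ≈ 85.83°

85.83°


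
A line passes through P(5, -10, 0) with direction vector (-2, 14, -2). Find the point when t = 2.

P(t) = P + t·d
  = (5 + (-2)·2, -10 + 14·2, 0 + (-2)·2)
  = (5 - 4, -10 + 28, 0 - 4)
  = (1, 18, -4)

(1, 18, -4)


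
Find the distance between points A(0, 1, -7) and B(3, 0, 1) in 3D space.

d = √[(x₂-x₁)² + (y₂-y₁)² + (z₂-z₁)²]
  = √[3² + (-1)² + 8²]
  = √[9 + 1 + 64]
  = √74
  ≈ 8.602

8.602


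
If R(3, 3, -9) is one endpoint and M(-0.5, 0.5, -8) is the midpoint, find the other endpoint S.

S = 2M - R
  = (2·(-0.5) - 3, 2·0.5 - 3, 2·(-8) - (-9))
  = (-1 - 3, 1 - 3, -16 + 9)
  = (-4, -2, -7)

(-4, -2, -7)


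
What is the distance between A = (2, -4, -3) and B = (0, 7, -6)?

d = √[(x₂-x₁)² + (y₂-y₁)² + (z₂-z₁)²]
  = √[(-2)² + 11² + (-3)²]
  = √[4 + 121 + 9]
  = √134
  ≈ 11.58

11.58


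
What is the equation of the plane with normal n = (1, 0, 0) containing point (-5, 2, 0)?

The plane through P with normal n = (a, b, c) satisfies n·(r - P) = 0,
i.e. ax + by + cz = a·x₀ + b·y₀ + c·z₀.
d = 1·(-5) + 0·2 + 0·0
  = -5 + 0 + 0
  = -5
Equation: x = -5

x = -5


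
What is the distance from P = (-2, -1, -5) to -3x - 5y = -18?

distance = |a·x₀ + b·y₀ + c·z₀ - d| / √(a² + b² + c²)
  = |(-3)·(-2) + (-5)·(-1) + 0·(-5) - (-18)| / √((-3)² + (-5)² + 0²)
  = |6 + 5 + 0 + 18| / √(9 + 25 + 0)
  = |29| / √34
  = 29 / 5.831
  ≈ 4.973

4.973


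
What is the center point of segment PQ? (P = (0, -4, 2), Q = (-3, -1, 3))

M = ((x₁+x₂)/2, (y₁+y₂)/2, (z₁+z₂)/2)
  = ((0 - 3)/2, (-4 - 1)/2, (2 + 3)/2)
  = (-3/2, -5/2, 5/2)
  = (-1.5, -2.5, 2.5)

(-1.5, -2.5, 2.5)


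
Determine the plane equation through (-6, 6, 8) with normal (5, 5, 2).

The plane through P with normal n = (a, b, c) satisfies n·(r - P) = 0,
i.e. ax + by + cz = a·x₀ + b·y₀ + c·z₀.
d = 5·(-6) + 5·6 + 2·8
  = -30 + 30 + 16
  = 16
Equation: 5x + 5y + 2z = 16

5x + 5y + 2z = 16


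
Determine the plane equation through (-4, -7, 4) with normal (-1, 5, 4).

The plane through P with normal n = (a, b, c) satisfies n·(r - P) = 0,
i.e. ax + by + cz = a·x₀ + b·y₀ + c·z₀.
d = (-1)·(-4) + 5·(-7) + 4·4
  = 4 - 35 + 16
  = -15
Equation: -x + 5y + 4z = -15

-x + 5y + 4z = -15


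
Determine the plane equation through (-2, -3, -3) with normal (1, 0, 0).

The plane through P with normal n = (a, b, c) satisfies n·(r - P) = 0,
i.e. ax + by + cz = a·x₀ + b·y₀ + c·z₀.
d = 1·(-2) + 0·(-3) + 0·(-3)
  = -2 + 0 + 0
  = -2
Equation: x = -2

x = -2


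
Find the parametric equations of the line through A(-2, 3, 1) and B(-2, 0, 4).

Direction vector d = B - A = (-2 + 2, 0 - 3, 4 - 1) = (0, -3, 3)
Parametric form r = A + t·d:
x = -2, y = 3 - 3t, z = 1 + 3t

x = -2, y = 3 - 3t, z = 1 + 3t


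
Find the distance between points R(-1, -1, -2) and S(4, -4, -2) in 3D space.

d = √[(x₂-x₁)² + (y₂-y₁)² + (z₂-z₁)²]
  = √[5² + (-3)² + 0²]
  = √[25 + 9 + 0]
  = √34
  ≈ 5.831

5.831


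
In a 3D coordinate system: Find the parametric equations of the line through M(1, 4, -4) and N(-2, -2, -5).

Direction vector d = N - M = (-2 - 1, -2 - 4, -5 + 4) = (-3, -6, -1)
Parametric form r = M + t·d:
x = 1 - 3t, y = 4 - 6t, z = -4 - t

x = 1 - 3t, y = 4 - 6t, z = -4 - t


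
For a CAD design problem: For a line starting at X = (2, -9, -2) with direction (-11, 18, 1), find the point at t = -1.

P(t) = X + t·d
  = (2 + (-11)·(-1), -9 + 18·(-1), -2 + 1·(-1))
  = (2 + 11, -9 - 18, -2 - 1)
  = (13, -27, -3)

(13, -27, -3)


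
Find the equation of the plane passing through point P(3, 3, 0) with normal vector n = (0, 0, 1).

The plane through P with normal n = (a, b, c) satisfies n·(r - P) = 0,
i.e. ax + by + cz = a·x₀ + b·y₀ + c·z₀.
d = 0·3 + 0·3 + 1·0
  = 0 + 0 + 0
  = 0
Equation: z = 0

z = 0


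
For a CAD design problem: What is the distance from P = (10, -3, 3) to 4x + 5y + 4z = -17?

distance = |a·x₀ + b·y₀ + c·z₀ - d| / √(a² + b² + c²)
  = |4·10 + 5·(-3) + 4·3 - (-17)| / √(4² + 5² + 4²)
  = |40 - 15 + 12 + 17| / √(16 + 25 + 16)
  = |54| / √57
  = 54 / 7.55
  ≈ 7.152

7.152


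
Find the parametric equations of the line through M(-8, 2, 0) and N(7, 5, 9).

Direction vector d = N - M = (7 + 8, 5 - 2, 9 + 0) = (15, 3, 9)
Parametric form r = M + t·d:
x = -8 + 15t, y = 2 + 3t, z = 0 + 9t

x = -8 + 15t, y = 2 + 3t, z = 0 + 9t


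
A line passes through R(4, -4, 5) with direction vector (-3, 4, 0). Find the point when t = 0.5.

P(t) = R + t·d
  = (4 + (-3)·0.5, -4 + 4·0.5, 5 + 0·0.5)
  = (4 - 1.5, -4 + 2, 5 + 0)
  = (2.5, -2, 5)

(2.5, -2, 5)


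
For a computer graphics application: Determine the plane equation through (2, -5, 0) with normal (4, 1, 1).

The plane through P with normal n = (a, b, c) satisfies n·(r - P) = 0,
i.e. ax + by + cz = a·x₀ + b·y₀ + c·z₀.
d = 4·2 + 1·(-5) + 1·0
  = 8 - 5 + 0
  = 3
Equation: 4x + y + z = 3

4x + y + z = 3


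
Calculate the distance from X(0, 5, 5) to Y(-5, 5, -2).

d = √[(x₂-x₁)² + (y₂-y₁)² + (z₂-z₁)²]
  = √[(-5)² + 0² + (-7)²]
  = √[25 + 0 + 49]
  = √74
  ≈ 8.602

8.602


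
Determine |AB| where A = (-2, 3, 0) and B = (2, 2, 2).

d = √[(x₂-x₁)² + (y₂-y₁)² + (z₂-z₁)²]
  = √[4² + (-1)² + 2²]
  = √[16 + 1 + 4]
  = √21
  ≈ 4.583

4.583


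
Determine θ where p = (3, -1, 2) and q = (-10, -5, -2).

p·q = 3·(-10) + (-1)·(-5) + 2·(-2) = -30 + 5 - 4 = -29
|p| = √(3² + (-1)² + 2²) = √14 ≈ 3.742
|q| = √((-10)² + (-5)² + (-2)²) = √129 ≈ 11.36
cos θ = (p·q)/(|p||q|) = -29/(3.742·11.36) ≈ -0.6824
θ = arccos(-0.6824) ≈ 133°

133°


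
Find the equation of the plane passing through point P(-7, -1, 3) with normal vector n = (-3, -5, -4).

The plane through P with normal n = (a, b, c) satisfies n·(r - P) = 0,
i.e. ax + by + cz = a·x₀ + b·y₀ + c·z₀.
d = (-3)·(-7) + (-5)·(-1) + (-4)·3
  = 21 + 5 - 12
  = 14
Equation: -3x - 5y - 4z = 14

-3x - 5y - 4z = 14


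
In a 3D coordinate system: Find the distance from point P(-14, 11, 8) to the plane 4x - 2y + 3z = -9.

distance = |a·x₀ + b·y₀ + c·z₀ - d| / √(a² + b² + c²)
  = |4·(-14) + (-2)·11 + 3·8 - (-9)| / √(4² + (-2)² + 3²)
  = |-56 - 22 + 24 + 9| / √(16 + 4 + 9)
  = |-45| / √29
  = 45 / 5.385
  ≈ 8.356

8.356


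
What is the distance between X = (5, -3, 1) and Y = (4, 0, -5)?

d = √[(x₂-x₁)² + (y₂-y₁)² + (z₂-z₁)²]
  = √[(-1)² + 3² + (-6)²]
  = √[1 + 9 + 36]
  = √46
  ≈ 6.782

6.782


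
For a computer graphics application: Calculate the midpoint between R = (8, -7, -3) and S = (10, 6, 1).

M = ((x₁+x₂)/2, (y₁+y₂)/2, (z₁+z₂)/2)
  = ((8 + 10)/2, (-7 + 6)/2, (-3 + 1)/2)
  = (18/2, -1/2, -2/2)
  = (9, -0.5, -1)

(9, -0.5, -1)


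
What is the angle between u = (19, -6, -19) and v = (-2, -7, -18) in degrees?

u·v = 19·(-2) + (-6)·(-7) + (-19)·(-18) = -38 + 42 + 342 = 346
|u| = √(19² + (-6)² + (-19)²) = √758 ≈ 27.53
|v| = √((-2)² + (-7)² + (-18)²) = √377 ≈ 19.42
cos θ = (u·v)/(|u||v|) = 346/(27.53·19.42) ≈ 0.6472
θ = arccos(0.6472) ≈ 49.67°

49.67°


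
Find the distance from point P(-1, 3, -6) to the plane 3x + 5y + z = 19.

distance = |a·x₀ + b·y₀ + c·z₀ - d| / √(a² + b² + c²)
  = |3·(-1) + 5·3 + 1·(-6) - 19| / √(3² + 5² + 1²)
  = |-3 + 15 - 6 - 19| / √(9 + 25 + 1)
  = |-13| / √35
  = 13 / 5.916
  ≈ 2.197

2.197


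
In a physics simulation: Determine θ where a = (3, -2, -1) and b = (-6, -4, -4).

a·b = 3·(-6) + (-2)·(-4) + (-1)·(-4) = -18 + 8 + 4 = -6
|a| = √(3² + (-2)² + (-1)²) = √14 ≈ 3.742
|b| = √((-6)² + (-4)² + (-4)²) = √68 ≈ 8.246
cos θ = (a·b)/(|a||b|) = -6/(3.742·8.246) ≈ -0.1945
θ = arccos(-0.1945) ≈ 101.2°

101.2°


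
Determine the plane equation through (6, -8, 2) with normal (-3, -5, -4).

The plane through P with normal n = (a, b, c) satisfies n·(r - P) = 0,
i.e. ax + by + cz = a·x₀ + b·y₀ + c·z₀.
d = (-3)·6 + (-5)·(-8) + (-4)·2
  = -18 + 40 - 8
  = 14
Equation: -3x - 5y - 4z = 14

-3x - 5y - 4z = 14


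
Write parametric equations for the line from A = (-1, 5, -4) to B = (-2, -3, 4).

Direction vector d = B - A = (-2 + 1, -3 - 5, 4 + 4) = (-1, -8, 8)
Parametric form r = A + t·d:
x = -1 - t, y = 5 - 8t, z = -4 + 8t

x = -1 - t, y = 5 - 8t, z = -4 + 8t


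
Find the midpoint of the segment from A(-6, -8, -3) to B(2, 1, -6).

M = ((x₁+x₂)/2, (y₁+y₂)/2, (z₁+z₂)/2)
  = ((-6 + 2)/2, (-8 + 1)/2, (-3 - 6)/2)
  = (-4/2, -7/2, -9/2)
  = (-2, -3.5, -4.5)

(-2, -3.5, -4.5)


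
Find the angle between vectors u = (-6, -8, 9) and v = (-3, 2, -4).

u·v = (-6)·(-3) + (-8)·2 + 9·(-4) = 18 - 16 - 36 = -34
|u| = √((-6)² + (-8)² + 9²) = √181 ≈ 13.45
|v| = √((-3)² + 2² + (-4)²) = √29 ≈ 5.385
cos θ = (u·v)/(|u||v|) = -34/(13.45·5.385) ≈ -0.4693
θ = arccos(-0.4693) ≈ 118°

118°


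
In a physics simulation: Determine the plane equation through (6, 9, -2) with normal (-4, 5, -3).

The plane through P with normal n = (a, b, c) satisfies n·(r - P) = 0,
i.e. ax + by + cz = a·x₀ + b·y₀ + c·z₀.
d = (-4)·6 + 5·9 + (-3)·(-2)
  = -24 + 45 + 6
  = 27
Equation: -4x + 5y - 3z = 27

-4x + 5y - 3z = 27


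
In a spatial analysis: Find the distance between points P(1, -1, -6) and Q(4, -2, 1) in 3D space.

d = √[(x₂-x₁)² + (y₂-y₁)² + (z₂-z₁)²]
  = √[3² + (-1)² + 7²]
  = √[9 + 1 + 49]
  = √59
  ≈ 7.681

7.681


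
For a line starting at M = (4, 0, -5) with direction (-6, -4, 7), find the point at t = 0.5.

P(t) = M + t·d
  = (4 + (-6)·0.5, 0 + (-4)·0.5, -5 + 7·0.5)
  = (4 - 3, 0 - 2, -5 + 3.5)
  = (1, -2, -1.5)

(1, -2, -1.5)


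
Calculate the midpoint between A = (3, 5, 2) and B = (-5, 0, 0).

M = ((x₁+x₂)/2, (y₁+y₂)/2, (z₁+z₂)/2)
  = ((3 - 5)/2, (5 + 0)/2, (2 + 0)/2)
  = (-2/2, 5/2, 2/2)
  = (-1, 2.5, 1)

(-1, 2.5, 1)


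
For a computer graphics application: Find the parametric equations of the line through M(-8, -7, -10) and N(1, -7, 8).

Direction vector d = N - M = (1 + 8, -7 + 7, 8 + 10) = (9, 0, 18)
Parametric form r = M + t·d:
x = -8 + 9t, y = -7, z = -10 + 18t

x = -8 + 9t, y = -7, z = -10 + 18t


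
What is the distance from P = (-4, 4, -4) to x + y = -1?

distance = |a·x₀ + b·y₀ + c·z₀ - d| / √(a² + b² + c²)
  = |1·(-4) + 1·4 + 0·(-4) - (-1)| / √(1² + 1² + 0²)
  = |-4 + 4 + 0 + 1| / √(1 + 1 + 0)
  = |1| / √2
  = 1 / 1.414
  ≈ 0.7071

0.7071


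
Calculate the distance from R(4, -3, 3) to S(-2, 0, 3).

d = √[(x₂-x₁)² + (y₂-y₁)² + (z₂-z₁)²]
  = √[(-6)² + 3² + 0²]
  = √[36 + 9 + 0]
  = √45
  ≈ 6.708

6.708


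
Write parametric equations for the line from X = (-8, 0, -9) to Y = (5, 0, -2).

Direction vector d = Y - X = (5 + 8, 0 + 0, -2 + 9) = (13, 0, 7)
Parametric form r = X + t·d:
x = -8 + 13t, y = 0, z = -9 + 7t

x = -8 + 13t, y = 0, z = -9 + 7t


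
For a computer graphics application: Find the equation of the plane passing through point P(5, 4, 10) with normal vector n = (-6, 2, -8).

The plane through P with normal n = (a, b, c) satisfies n·(r - P) = 0,
i.e. ax + by + cz = a·x₀ + b·y₀ + c·z₀.
d = (-6)·5 + 2·4 + (-8)·10
  = -30 + 8 - 80
  = -102
Equation: -6x + 2y - 8z = -102

-6x + 2y - 8z = -102


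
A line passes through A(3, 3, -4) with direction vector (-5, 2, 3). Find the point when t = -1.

P(t) = A + t·d
  = (3 + (-5)·(-1), 3 + 2·(-1), -4 + 3·(-1))
  = (3 + 5, 3 - 2, -4 - 3)
  = (8, 1, -7)

(8, 1, -7)


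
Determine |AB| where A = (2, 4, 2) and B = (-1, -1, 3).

d = √[(x₂-x₁)² + (y₂-y₁)² + (z₂-z₁)²]
  = √[(-3)² + (-5)² + 1²]
  = √[9 + 25 + 1]
  = √35
  ≈ 5.916

5.916


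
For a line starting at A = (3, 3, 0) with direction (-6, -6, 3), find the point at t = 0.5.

P(t) = A + t·d
  = (3 + (-6)·0.5, 3 + (-6)·0.5, 0 + 3·0.5)
  = (3 - 3, 3 - 3, 0 + 1.5)
  = (0, 0, 1.5)

(0, 0, 1.5)


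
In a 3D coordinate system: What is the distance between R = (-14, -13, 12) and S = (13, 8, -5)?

d = √[(x₂-x₁)² + (y₂-y₁)² + (z₂-z₁)²]
  = √[27² + 21² + (-17)²]
  = √[729 + 441 + 289]
  = √1459
  ≈ 38.2

38.2


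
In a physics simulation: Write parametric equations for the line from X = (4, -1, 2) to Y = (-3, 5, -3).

Direction vector d = Y - X = (-3 - 4, 5 + 1, -3 - 2) = (-7, 6, -5)
Parametric form r = X + t·d:
x = 4 - 7t, y = -1 + 6t, z = 2 - 5t

x = 4 - 7t, y = -1 + 6t, z = 2 - 5t


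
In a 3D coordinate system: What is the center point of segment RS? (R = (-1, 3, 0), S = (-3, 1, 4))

M = ((x₁+x₂)/2, (y₁+y₂)/2, (z₁+z₂)/2)
  = ((-1 - 3)/2, (3 + 1)/2, (0 + 4)/2)
  = (-4/2, 4/2, 4/2)
  = (-2, 2, 2)

(-2, 2, 2)


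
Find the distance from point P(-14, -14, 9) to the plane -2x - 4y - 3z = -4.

distance = |a·x₀ + b·y₀ + c·z₀ - d| / √(a² + b² + c²)
  = |(-2)·(-14) + (-4)·(-14) + (-3)·9 - (-4)| / √((-2)² + (-4)² + (-3)²)
  = |28 + 56 - 27 + 4| / √(4 + 16 + 9)
  = |61| / √29
  = 61 / 5.385
  ≈ 11.33

11.33


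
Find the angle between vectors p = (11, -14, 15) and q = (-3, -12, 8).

p·q = 11·(-3) + (-14)·(-12) + 15·8 = -33 + 168 + 120 = 255
|p| = √(11² + (-14)² + 15²) = √542 ≈ 23.28
|q| = √((-3)² + (-12)² + 8²) = √217 ≈ 14.73
cos θ = (p·q)/(|p||q|) = 255/(23.28·14.73) ≈ 0.7436
θ = arccos(0.7436) ≈ 41.97°

41.97°


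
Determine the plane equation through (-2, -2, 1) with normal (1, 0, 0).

The plane through P with normal n = (a, b, c) satisfies n·(r - P) = 0,
i.e. ax + by + cz = a·x₀ + b·y₀ + c·z₀.
d = 1·(-2) + 0·(-2) + 0·1
  = -2 + 0 + 0
  = -2
Equation: x = -2

x = -2


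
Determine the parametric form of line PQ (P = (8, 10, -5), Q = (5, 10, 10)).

Direction vector d = Q - P = (5 - 8, 10 - 10, 10 + 5) = (-3, 0, 15)
Parametric form r = P + t·d:
x = 8 - 3t, y = 10, z = -5 + 15t

x = 8 - 3t, y = 10, z = -5 + 15t


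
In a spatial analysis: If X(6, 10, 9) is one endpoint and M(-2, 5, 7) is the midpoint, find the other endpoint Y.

Y = 2M - X
  = (2·(-2) - 6, 2·5 - 10, 2·7 - 9)
  = (-4 - 6, 10 - 10, 14 - 9)
  = (-10, 0, 5)

(-10, 0, 5)


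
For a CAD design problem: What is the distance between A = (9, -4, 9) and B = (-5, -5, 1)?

d = √[(x₂-x₁)² + (y₂-y₁)² + (z₂-z₁)²]
  = √[(-14)² + (-1)² + (-8)²]
  = √[196 + 1 + 64]
  = √261
  ≈ 16.16

16.16


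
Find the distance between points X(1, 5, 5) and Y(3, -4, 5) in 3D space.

d = √[(x₂-x₁)² + (y₂-y₁)² + (z₂-z₁)²]
  = √[2² + (-9)² + 0²]
  = √[4 + 81 + 0]
  = √85
  ≈ 9.22

9.22


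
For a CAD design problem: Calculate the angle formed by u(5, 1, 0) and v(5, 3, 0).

u·v = 5·5 + 1·3 + 0·0 = 25 + 3 + 0 = 28
|u| = √(5² + 1² + 0²) = √26 ≈ 5.099
|v| = √(5² + 3² + 0²) = √34 ≈ 5.831
cos θ = (u·v)/(|u||v|) = 28/(5.099·5.831) ≈ 0.9417
θ = arccos(0.9417) ≈ 19.65°

19.65°


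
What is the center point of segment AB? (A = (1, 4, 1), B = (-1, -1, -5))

M = ((x₁+x₂)/2, (y₁+y₂)/2, (z₁+z₂)/2)
  = ((1 - 1)/2, (4 - 1)/2, (1 - 5)/2)
  = (0/2, 3/2, -4/2)
  = (0, 1.5, -2)

(0, 1.5, -2)


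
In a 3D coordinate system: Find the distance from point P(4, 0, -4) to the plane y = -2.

distance = |a·x₀ + b·y₀ + c·z₀ - d| / √(a² + b² + c²)
  = |0·4 + 1·0 + 0·(-4) - (-2)| / √(0² + 1² + 0²)
  = |0 + 0 + 0 + 2| / √(0 + 1 + 0)
  = |2| / √1
  = 2 / 1
  ≈ 2

2


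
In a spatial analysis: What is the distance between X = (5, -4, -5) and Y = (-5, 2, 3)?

d = √[(x₂-x₁)² + (y₂-y₁)² + (z₂-z₁)²]
  = √[(-10)² + 6² + 8²]
  = √[100 + 36 + 64]
  = √200
  ≈ 14.14

14.14


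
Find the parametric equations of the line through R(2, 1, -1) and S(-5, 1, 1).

Direction vector d = S - R = (-5 - 2, 1 - 1, 1 + 1) = (-7, 0, 2)
Parametric form r = R + t·d:
x = 2 - 7t, y = 1, z = -1 + 2t

x = 2 - 7t, y = 1, z = -1 + 2t


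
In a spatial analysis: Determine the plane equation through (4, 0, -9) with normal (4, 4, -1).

The plane through P with normal n = (a, b, c) satisfies n·(r - P) = 0,
i.e. ax + by + cz = a·x₀ + b·y₀ + c·z₀.
d = 4·4 + 4·0 + (-1)·(-9)
  = 16 + 0 + 9
  = 25
Equation: 4x + 4y - z = 25

4x + 4y - z = 25


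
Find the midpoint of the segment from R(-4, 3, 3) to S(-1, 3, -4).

M = ((x₁+x₂)/2, (y₁+y₂)/2, (z₁+z₂)/2)
  = ((-4 - 1)/2, (3 + 3)/2, (3 - 4)/2)
  = (-5/2, 6/2, -1/2)
  = (-2.5, 3, -0.5)

(-2.5, 3, -0.5)


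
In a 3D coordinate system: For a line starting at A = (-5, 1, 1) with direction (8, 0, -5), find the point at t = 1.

P(t) = A + t·d
  = (-5 + 8·1, 1 + 0·1, 1 + (-5)·1)
  = (-5 + 8, 1 + 0, 1 - 5)
  = (3, 1, -4)

(3, 1, -4)


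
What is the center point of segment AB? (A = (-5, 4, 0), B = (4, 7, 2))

M = ((x₁+x₂)/2, (y₁+y₂)/2, (z₁+z₂)/2)
  = ((-5 + 4)/2, (4 + 7)/2, (0 + 2)/2)
  = (-1/2, 11/2, 2/2)
  = (-0.5, 5.5, 1)

(-0.5, 5.5, 1)


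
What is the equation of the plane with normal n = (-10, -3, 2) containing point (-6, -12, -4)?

The plane through P with normal n = (a, b, c) satisfies n·(r - P) = 0,
i.e. ax + by + cz = a·x₀ + b·y₀ + c·z₀.
d = (-10)·(-6) + (-3)·(-12) + 2·(-4)
  = 60 + 36 - 8
  = 88
Equation: -10x - 3y + 2z = 88

-10x - 3y + 2z = 88


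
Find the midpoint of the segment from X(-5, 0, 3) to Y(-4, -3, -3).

M = ((x₁+x₂)/2, (y₁+y₂)/2, (z₁+z₂)/2)
  = ((-5 - 4)/2, (0 - 3)/2, (3 - 3)/2)
  = (-9/2, -3/2, 0/2)
  = (-4.5, -1.5, 0)

(-4.5, -1.5, 0)


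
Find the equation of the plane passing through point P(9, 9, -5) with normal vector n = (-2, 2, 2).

The plane through P with normal n = (a, b, c) satisfies n·(r - P) = 0,
i.e. ax + by + cz = a·x₀ + b·y₀ + c·z₀.
d = (-2)·9 + 2·9 + 2·(-5)
  = -18 + 18 - 10
  = -10
Equation: -2x + 2y + 2z = -10

-2x + 2y + 2z = -10


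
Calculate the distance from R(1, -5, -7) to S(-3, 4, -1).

d = √[(x₂-x₁)² + (y₂-y₁)² + (z₂-z₁)²]
  = √[(-4)² + 9² + 6²]
  = √[16 + 81 + 36]
  = √133
  ≈ 11.53

11.53


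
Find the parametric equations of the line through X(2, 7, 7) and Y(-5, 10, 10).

Direction vector d = Y - X = (-5 - 2, 10 - 7, 10 - 7) = (-7, 3, 3)
Parametric form r = X + t·d:
x = 2 - 7t, y = 7 + 3t, z = 7 + 3t

x = 2 - 7t, y = 7 + 3t, z = 7 + 3t


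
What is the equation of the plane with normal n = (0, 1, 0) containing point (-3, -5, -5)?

The plane through P with normal n = (a, b, c) satisfies n·(r - P) = 0,
i.e. ax + by + cz = a·x₀ + b·y₀ + c·z₀.
d = 0·(-3) + 1·(-5) + 0·(-5)
  = 0 - 5 + 0
  = -5
Equation: y = -5

y = -5


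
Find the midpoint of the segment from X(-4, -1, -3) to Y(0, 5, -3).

M = ((x₁+x₂)/2, (y₁+y₂)/2, (z₁+z₂)/2)
  = ((-4 + 0)/2, (-1 + 5)/2, (-3 - 3)/2)
  = (-4/2, 4/2, -6/2)
  = (-2, 2, -3)

(-2, 2, -3)


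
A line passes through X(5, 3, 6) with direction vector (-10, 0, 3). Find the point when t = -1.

P(t) = X + t·d
  = (5 + (-10)·(-1), 3 + 0·(-1), 6 + 3·(-1))
  = (5 + 10, 3 + 0, 6 - 3)
  = (15, 3, 3)

(15, 3, 3)


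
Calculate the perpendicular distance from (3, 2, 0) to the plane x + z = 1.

distance = |a·x₀ + b·y₀ + c·z₀ - d| / √(a² + b² + c²)
  = |1·3 + 0·2 + 1·0 - 1| / √(1² + 0² + 1²)
  = |3 + 0 + 0 - 1| / √(1 + 0 + 1)
  = |2| / √2
  = 2 / 1.414
  ≈ 1.414

1.414


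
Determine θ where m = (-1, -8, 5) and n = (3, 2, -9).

m·n = (-1)·3 + (-8)·2 + 5·(-9) = -3 - 16 - 45 = -64
|m| = √((-1)² + (-8)² + 5²) = √90 ≈ 9.487
|n| = √(3² + 2² + (-9)²) = √94 ≈ 9.695
cos θ = (m·n)/(|m||n|) = -64/(9.487·9.695) ≈ -0.6958
θ = arccos(-0.6958) ≈ 134.1°

134.1°


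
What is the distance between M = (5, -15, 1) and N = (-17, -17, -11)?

d = √[(x₂-x₁)² + (y₂-y₁)² + (z₂-z₁)²]
  = √[(-22)² + (-2)² + (-12)²]
  = √[484 + 4 + 144]
  = √632
  ≈ 25.14

25.14


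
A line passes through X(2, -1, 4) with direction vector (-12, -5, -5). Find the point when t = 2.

P(t) = X + t·d
  = (2 + (-12)·2, -1 + (-5)·2, 4 + (-5)·2)
  = (2 - 24, -1 - 10, 4 - 10)
  = (-22, -11, -6)

(-22, -11, -6)


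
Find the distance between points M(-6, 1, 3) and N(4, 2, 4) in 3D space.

d = √[(x₂-x₁)² + (y₂-y₁)² + (z₂-z₁)²]
  = √[10² + 1² + 1²]
  = √[100 + 1 + 1]
  = √102
  ≈ 10.1

10.1


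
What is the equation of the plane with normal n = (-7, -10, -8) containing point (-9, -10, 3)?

The plane through P with normal n = (a, b, c) satisfies n·(r - P) = 0,
i.e. ax + by + cz = a·x₀ + b·y₀ + c·z₀.
d = (-7)·(-9) + (-10)·(-10) + (-8)·3
  = 63 + 100 - 24
  = 139
Equation: -7x - 10y - 8z = 139

-7x - 10y - 8z = 139


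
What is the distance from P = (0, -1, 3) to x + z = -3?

distance = |a·x₀ + b·y₀ + c·z₀ - d| / √(a² + b² + c²)
  = |1·0 + 0·(-1) + 1·3 - (-3)| / √(1² + 0² + 1²)
  = |0 + 0 + 3 + 3| / √(1 + 0 + 1)
  = |6| / √2
  = 6 / 1.414
  ≈ 4.243

4.243


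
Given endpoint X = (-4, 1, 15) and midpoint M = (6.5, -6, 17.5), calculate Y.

Y = 2M - X
  = (2·6.5 - (-4), 2·(-6) - 1, 2·17.5 - 15)
  = (13 + 4, -12 - 1, 35 - 15)
  = (17, -13, 20)

(17, -13, 20)


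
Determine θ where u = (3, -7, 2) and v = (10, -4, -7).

u·v = 3·10 + (-7)·(-4) + 2·(-7) = 30 + 28 - 14 = 44
|u| = √(3² + (-7)² + 2²) = √62 ≈ 7.874
|v| = √(10² + (-4)² + (-7)²) = √165 ≈ 12.85
cos θ = (u·v)/(|u||v|) = 44/(7.874·12.85) ≈ 0.435
θ = arccos(0.435) ≈ 64.21°

64.21°


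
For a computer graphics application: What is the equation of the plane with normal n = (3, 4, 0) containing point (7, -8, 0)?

The plane through P with normal n = (a, b, c) satisfies n·(r - P) = 0,
i.e. ax + by + cz = a·x₀ + b·y₀ + c·z₀.
d = 3·7 + 4·(-8) + 0·0
  = 21 - 32 + 0
  = -11
Equation: 3x + 4y = -11

3x + 4y = -11


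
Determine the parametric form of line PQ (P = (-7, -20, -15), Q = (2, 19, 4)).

Direction vector d = Q - P = (2 + 7, 19 + 20, 4 + 15) = (9, 39, 19)
Parametric form r = P + t·d:
x = -7 + 9t, y = -20 + 39t, z = -15 + 19t

x = -7 + 9t, y = -20 + 39t, z = -15 + 19t


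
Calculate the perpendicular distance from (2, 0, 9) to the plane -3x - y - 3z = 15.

distance = |a·x₀ + b·y₀ + c·z₀ - d| / √(a² + b² + c²)
  = |(-3)·2 + (-1)·0 + (-3)·9 - 15| / √((-3)² + (-1)² + (-3)²)
  = |-6 + 0 - 27 - 15| / √(9 + 1 + 9)
  = |-48| / √19
  = 48 / 4.359
  ≈ 11.01

11.01


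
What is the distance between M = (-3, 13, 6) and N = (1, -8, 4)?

d = √[(x₂-x₁)² + (y₂-y₁)² + (z₂-z₁)²]
  = √[4² + (-21)² + (-2)²]
  = √[16 + 441 + 4]
  = √461
  ≈ 21.47

21.47


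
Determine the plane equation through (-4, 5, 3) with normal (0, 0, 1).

The plane through P with normal n = (a, b, c) satisfies n·(r - P) = 0,
i.e. ax + by + cz = a·x₀ + b·y₀ + c·z₀.
d = 0·(-4) + 0·5 + 1·3
  = 0 + 0 + 3
  = 3
Equation: z = 3

z = 3


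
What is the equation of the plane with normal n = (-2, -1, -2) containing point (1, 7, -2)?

The plane through P with normal n = (a, b, c) satisfies n·(r - P) = 0,
i.e. ax + by + cz = a·x₀ + b·y₀ + c·z₀.
d = (-2)·1 + (-1)·7 + (-2)·(-2)
  = -2 - 7 + 4
  = -5
Equation: -2x - y - 2z = -5

-2x - y - 2z = -5


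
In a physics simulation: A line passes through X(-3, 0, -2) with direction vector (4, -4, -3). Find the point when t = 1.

P(t) = X + t·d
  = (-3 + 4·1, 0 + (-4)·1, -2 + (-3)·1)
  = (-3 + 4, 0 - 4, -2 - 3)
  = (1, -4, -5)

(1, -4, -5)


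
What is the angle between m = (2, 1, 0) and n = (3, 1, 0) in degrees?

m·n = 2·3 + 1·1 + 0·0 = 6 + 1 + 0 = 7
|m| = √(2² + 1² + 0²) = √5 ≈ 2.236
|n| = √(3² + 1² + 0²) = √10 ≈ 3.162
cos θ = (m·n)/(|m||n|) = 7/(2.236·3.162) ≈ 0.9899
θ = arccos(0.9899) ≈ 8.13°

8.13°


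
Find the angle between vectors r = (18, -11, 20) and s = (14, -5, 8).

r·s = 18·14 + (-11)·(-5) + 20·8 = 252 + 55 + 160 = 467
|r| = √(18² + (-11)² + 20²) = √845 ≈ 29.07
|s| = √(14² + (-5)² + 8²) = √285 ≈ 16.88
cos θ = (r·s)/(|r||s|) = 467/(29.07·16.88) ≈ 0.9516
θ = arccos(0.9516) ≈ 17.89°

17.89°


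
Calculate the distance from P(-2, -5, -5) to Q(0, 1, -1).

d = √[(x₂-x₁)² + (y₂-y₁)² + (z₂-z₁)²]
  = √[2² + 6² + 4²]
  = √[4 + 36 + 16]
  = √56
  ≈ 7.483

7.483


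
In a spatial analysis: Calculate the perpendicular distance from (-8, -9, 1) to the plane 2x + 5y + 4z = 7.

distance = |a·x₀ + b·y₀ + c·z₀ - d| / √(a² + b² + c²)
  = |2·(-8) + 5·(-9) + 4·1 - 7| / √(2² + 5² + 4²)
  = |-16 - 45 + 4 - 7| / √(4 + 25 + 16)
  = |-64| / √45
  = 64 / 6.708
  ≈ 9.541

9.541


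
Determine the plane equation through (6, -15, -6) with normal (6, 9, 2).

The plane through P with normal n = (a, b, c) satisfies n·(r - P) = 0,
i.e. ax + by + cz = a·x₀ + b·y₀ + c·z₀.
d = 6·6 + 9·(-15) + 2·(-6)
  = 36 - 135 - 12
  = -111
Equation: 6x + 9y + 2z = -111

6x + 9y + 2z = -111


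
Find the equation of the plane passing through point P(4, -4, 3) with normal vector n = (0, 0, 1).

The plane through P with normal n = (a, b, c) satisfies n·(r - P) = 0,
i.e. ax + by + cz = a·x₀ + b·y₀ + c·z₀.
d = 0·4 + 0·(-4) + 1·3
  = 0 + 0 + 3
  = 3
Equation: z = 3

z = 3


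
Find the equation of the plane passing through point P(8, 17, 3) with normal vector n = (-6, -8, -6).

The plane through P with normal n = (a, b, c) satisfies n·(r - P) = 0,
i.e. ax + by + cz = a·x₀ + b·y₀ + c·z₀.
d = (-6)·8 + (-8)·17 + (-6)·3
  = -48 - 136 - 18
  = -202
Equation: -6x - 8y - 6z = -202

-6x - 8y - 6z = -202


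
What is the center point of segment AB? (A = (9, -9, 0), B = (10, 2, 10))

M = ((x₁+x₂)/2, (y₁+y₂)/2, (z₁+z₂)/2)
  = ((9 + 10)/2, (-9 + 2)/2, (0 + 10)/2)
  = (19/2, -7/2, 10/2)
  = (9.5, -3.5, 5)

(9.5, -3.5, 5)


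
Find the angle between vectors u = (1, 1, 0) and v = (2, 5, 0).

u·v = 1·2 + 1·5 + 0·0 = 2 + 5 + 0 = 7
|u| = √(1² + 1² + 0²) = √2 ≈ 1.414
|v| = √(2² + 5² + 0²) = √29 ≈ 5.385
cos θ = (u·v)/(|u||v|) = 7/(1.414·5.385) ≈ 0.9191
θ = arccos(0.9191) ≈ 23.2°

23.2°


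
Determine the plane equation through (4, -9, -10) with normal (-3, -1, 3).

The plane through P with normal n = (a, b, c) satisfies n·(r - P) = 0,
i.e. ax + by + cz = a·x₀ + b·y₀ + c·z₀.
d = (-3)·4 + (-1)·(-9) + 3·(-10)
  = -12 + 9 - 30
  = -33
Equation: -3x - y + 3z = -33

-3x - y + 3z = -33


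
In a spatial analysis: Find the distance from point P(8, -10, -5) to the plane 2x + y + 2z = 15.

distance = |a·x₀ + b·y₀ + c·z₀ - d| / √(a² + b² + c²)
  = |2·8 + 1·(-10) + 2·(-5) - 15| / √(2² + 1² + 2²)
  = |16 - 10 - 10 - 15| / √(4 + 1 + 4)
  = |-19| / √9
  = 19 / 3
  ≈ 6.333

6.333


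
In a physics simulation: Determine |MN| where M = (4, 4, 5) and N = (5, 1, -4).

d = √[(x₂-x₁)² + (y₂-y₁)² + (z₂-z₁)²]
  = √[1² + (-3)² + (-9)²]
  = √[1 + 9 + 81]
  = √91
  ≈ 9.539

9.539


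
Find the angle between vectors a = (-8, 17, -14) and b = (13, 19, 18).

a·b = (-8)·13 + 17·19 + (-14)·18 = -104 + 323 - 252 = -33
|a| = √((-8)² + 17² + (-14)²) = √549 ≈ 23.43
|b| = √(13² + 19² + 18²) = √854 ≈ 29.22
cos θ = (a·b)/(|a||b|) = -33/(23.43·29.22) ≈ -0.04819
θ = arccos(-0.04819) ≈ 92.76°

92.76°


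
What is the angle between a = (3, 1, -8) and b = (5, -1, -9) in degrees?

a·b = 3·5 + 1·(-1) + (-8)·(-9) = 15 - 1 + 72 = 86
|a| = √(3² + 1² + (-8)²) = √74 ≈ 8.602
|b| = √(5² + (-1)² + (-9)²) = √107 ≈ 10.34
cos θ = (a·b)/(|a||b|) = 86/(8.602·10.34) ≈ 0.9665
θ = arccos(0.9665) ≈ 14.88°

14.88°


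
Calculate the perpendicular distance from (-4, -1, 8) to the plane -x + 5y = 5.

distance = |a·x₀ + b·y₀ + c·z₀ - d| / √(a² + b² + c²)
  = |(-1)·(-4) + 5·(-1) + 0·8 - 5| / √((-1)² + 5² + 0²)
  = |4 - 5 + 0 - 5| / √(1 + 25 + 0)
  = |-6| / √26
  = 6 / 5.099
  ≈ 1.177

1.177


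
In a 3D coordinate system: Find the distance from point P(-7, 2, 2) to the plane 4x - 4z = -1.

distance = |a·x₀ + b·y₀ + c·z₀ - d| / √(a² + b² + c²)
  = |4·(-7) + 0·2 + (-4)·2 - (-1)| / √(4² + 0² + (-4)²)
  = |-28 + 0 - 8 + 1| / √(16 + 0 + 16)
  = |-35| / √32
  = 35 / 5.657
  ≈ 6.187

6.187


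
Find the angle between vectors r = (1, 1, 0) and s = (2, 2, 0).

r·s = 1·2 + 1·2 + 0·0 = 2 + 2 + 0 = 4
|r| = √(1² + 1² + 0²) = √2 ≈ 1.414
|s| = √(2² + 2² + 0²) = √8 ≈ 2.828
cos θ = (r·s)/(|r||s|) = 4/(1.414·2.828) ≈ 1
θ = arccos(1) ≈ 0°

0°


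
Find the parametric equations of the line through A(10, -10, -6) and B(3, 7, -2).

Direction vector d = B - A = (3 - 10, 7 + 10, -2 + 6) = (-7, 17, 4)
Parametric form r = A + t·d:
x = 10 - 7t, y = -10 + 17t, z = -6 + 4t

x = 10 - 7t, y = -10 + 17t, z = -6 + 4t


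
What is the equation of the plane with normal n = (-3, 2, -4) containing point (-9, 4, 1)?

The plane through P with normal n = (a, b, c) satisfies n·(r - P) = 0,
i.e. ax + by + cz = a·x₀ + b·y₀ + c·z₀.
d = (-3)·(-9) + 2·4 + (-4)·1
  = 27 + 8 - 4
  = 31
Equation: -3x + 2y - 4z = 31

-3x + 2y - 4z = 31
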